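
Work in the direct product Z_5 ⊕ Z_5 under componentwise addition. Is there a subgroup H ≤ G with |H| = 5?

Yes

5 | 25. A subgroup of order 5 is {(0,0), (0,1), (0,2), (0,3), (0,4)}.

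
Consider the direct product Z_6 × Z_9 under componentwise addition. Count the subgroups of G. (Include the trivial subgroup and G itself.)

|G| = 54, so by Lagrange every subgroup order divides 54. Divisors: 1, 2, 3, 6, 9, 18, 27, 54.
Subgroups by order — order 1: 1; order 2: 1; order 3: 4; order 6: 4; order 9: 4; order 18: 4; order 27: 1; order 54: 1.
Total: 1 + 1 + 4 + 4 + 4 + 4 + 1 + 1 = 20.

20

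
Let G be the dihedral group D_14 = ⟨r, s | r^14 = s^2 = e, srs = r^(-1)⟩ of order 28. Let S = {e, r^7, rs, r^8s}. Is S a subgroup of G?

Yes

|S| = 4 divides |G| = 28, consistent with Lagrange.
S contains the identity, every element's inverse is in S, and S is closed under ·: it is a subgroup.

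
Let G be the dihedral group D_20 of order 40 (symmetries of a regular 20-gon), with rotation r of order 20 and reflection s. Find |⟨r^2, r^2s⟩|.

20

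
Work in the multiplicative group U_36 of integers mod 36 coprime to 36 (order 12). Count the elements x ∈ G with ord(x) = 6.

The elements of order 6 are: 5, 7, 11, 23, 29, 31.
That's 6.

6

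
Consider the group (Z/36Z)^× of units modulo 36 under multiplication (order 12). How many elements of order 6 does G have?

The elements of order 6 are: 5, 7, 11, 23, 29, 31.
That's 6.

6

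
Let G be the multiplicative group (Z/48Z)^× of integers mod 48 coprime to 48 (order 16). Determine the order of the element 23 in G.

2

Compute successive powers of 23 mod 48: 23, 1; 23^2 ≡ 1 (mod 48).
So |⟨23⟩| = 2.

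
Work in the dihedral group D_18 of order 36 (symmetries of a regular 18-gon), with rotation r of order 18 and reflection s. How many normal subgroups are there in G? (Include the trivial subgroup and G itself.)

G has 45 subgroups. Checking conjugation-invariance by order — order 1: 1/1 normal; order 2: 1/19 normal; order 3: 1/1 normal; order 4: 0/9 normal; order 6: 1/7 normal; order 9: 1/1 normal; order 12: 0/3 normal; order 18: 3/3 normal; order 36: 1/1 normal.
Total normal subgroups: 9.

9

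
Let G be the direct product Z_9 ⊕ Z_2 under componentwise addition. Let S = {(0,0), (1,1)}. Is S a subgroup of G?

(1,1) ∈ S but its inverse (8,1) ∉ S, so S is not a subgroup.

No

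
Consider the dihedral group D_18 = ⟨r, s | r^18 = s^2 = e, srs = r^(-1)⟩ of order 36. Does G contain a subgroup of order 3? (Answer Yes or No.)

Yes

3 | 36. A subgroup of order 3 is {e, r^6, r^12}.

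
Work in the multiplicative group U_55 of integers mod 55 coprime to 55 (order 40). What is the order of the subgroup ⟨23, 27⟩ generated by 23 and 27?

20

|⟨23⟩| = 4 and |⟨27⟩| = 20, so |H| is a multiple of lcm(4, 20) = 20 and divides |G| = 40.
Closing under the operation: H = {1, 3, 4, 9, 12, 14, 16, 23, 26, 27, 31, 34, 36, 37, 38, 42, 47, 48, 49, 53}, so |H| = 20.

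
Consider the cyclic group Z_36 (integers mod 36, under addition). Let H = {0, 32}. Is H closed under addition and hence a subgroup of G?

No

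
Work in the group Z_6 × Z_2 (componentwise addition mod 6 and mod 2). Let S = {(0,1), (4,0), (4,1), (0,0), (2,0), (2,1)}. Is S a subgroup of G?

Yes

|S| = 6 divides |G| = 12, consistent with Lagrange.
S contains the identity, every element's inverse is in S, and S is closed under +: it is a subgroup.
In fact S = ⟨(2,1)⟩.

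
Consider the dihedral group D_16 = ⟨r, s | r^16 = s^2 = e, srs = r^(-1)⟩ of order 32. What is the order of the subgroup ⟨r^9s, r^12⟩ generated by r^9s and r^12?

|⟨r^9s⟩| = 2 and |⟨r^12⟩| = 4, so |H| is a multiple of lcm(2, 4) = 4 and divides |G| = 32.
Closing under the operation: H = {e, r^4, r^8, r^12, rs, r^5s, r^9s, r^13s}, so |H| = 8.

8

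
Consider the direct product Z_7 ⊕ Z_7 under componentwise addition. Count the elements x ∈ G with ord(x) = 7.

48

An element (a,b) has order lcm(ord(a), ord(b)); count pairs with lcm equal to 7.
Enumerating gives 48 such elements.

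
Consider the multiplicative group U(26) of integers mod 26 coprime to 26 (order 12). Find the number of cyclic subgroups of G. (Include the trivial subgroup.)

A cyclic subgroup of order d is generated by each of its φ(d) elements of order d, so the cyclic subgroups of order d number (#elements of order d)/φ(d).
Cyclic subgroups by order — order 1: 1; order 2: 1; order 3: 1; order 4: 1; order 6: 1; order 12: 1.
Total: 6.

6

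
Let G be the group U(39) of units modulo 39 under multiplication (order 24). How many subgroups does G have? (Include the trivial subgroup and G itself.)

16

|G| = 24, so by Lagrange every subgroup order divides 24. Divisors: 1, 2, 3, 4, 6, 8, 12, 24.
Subgroups by order — order 1: 1; order 2: 3; order 3: 1; order 4: 3; order 6: 3; order 8: 1; order 12: 3; order 24: 1.
Total: 1 + 3 + 1 + 3 + 3 + 1 + 3 + 1 = 16.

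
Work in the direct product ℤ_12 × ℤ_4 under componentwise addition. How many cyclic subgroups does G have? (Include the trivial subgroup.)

A cyclic subgroup of order d is generated by each of its φ(d) elements of order d, so the cyclic subgroups of order d number (#elements of order d)/φ(d).
Cyclic subgroups by order — order 1: 1; order 2: 3; order 3: 1; order 4: 6; order 6: 3; order 12: 6.
Total: 20.

20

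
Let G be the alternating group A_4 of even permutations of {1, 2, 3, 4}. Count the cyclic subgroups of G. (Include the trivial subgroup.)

8

Each element a generates a cyclic subgroup ⟨a⟩; distinct elements may generate the same one (a cyclic group of order d has φ(d) generators).
Cyclic subgroups by order — order 1: 1; order 2: 3; order 3: 4.
Total: 8.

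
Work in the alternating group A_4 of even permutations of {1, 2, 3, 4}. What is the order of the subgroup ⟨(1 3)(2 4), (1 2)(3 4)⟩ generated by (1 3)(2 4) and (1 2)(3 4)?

|⟨(1 3)(2 4)⟩| = 2 and |⟨(1 2)(3 4)⟩| = 2, so |H| is a multiple of lcm(2, 2) = 2 and divides |G| = 12.
Closing under the operation: H = {e, (1 2)(3 4), (1 3)(2 4), (1 4)(2 3)}, so |H| = 4.

4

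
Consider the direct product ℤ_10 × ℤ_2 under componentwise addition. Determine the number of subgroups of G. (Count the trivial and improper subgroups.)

10

|G| = 20, so by Lagrange every subgroup order divides 20. Divisors: 1, 2, 4, 5, 10, 20.
Subgroups by order — order 1: 1; order 2: 3; order 4: 1; order 5: 1; order 10: 3; order 20: 1.
Total: 1 + 3 + 1 + 1 + 3 + 1 = 10.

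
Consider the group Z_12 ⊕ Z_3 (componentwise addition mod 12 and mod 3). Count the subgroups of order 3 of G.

|G| = 36 and 3 | 36, so subgroups of order 3 are possible by Lagrange.
The subgroups of order 3 are: {(0,0), (0,1), (0,2)}; {(0,0), (4,0), (8,0)}; {(0,0), (4,1), (8,2)}; {(0,0), (4,2), (8,1)}.
So G has 4 subgroups of order 3.

4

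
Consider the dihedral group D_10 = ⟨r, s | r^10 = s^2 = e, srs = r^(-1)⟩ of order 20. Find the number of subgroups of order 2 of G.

|G| = 20 and 2 | 20, so subgroups of order 2 are possible by Lagrange.
The subgroups of order 2 are: {e, r^2s}; {e, r^3s}; {e, r^4s}; {e, r^5}; … (11 in all).
So G has 11 subgroups of order 2.

11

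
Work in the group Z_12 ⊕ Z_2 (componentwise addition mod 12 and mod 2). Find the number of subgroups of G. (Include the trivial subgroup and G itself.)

16

|G| = 24, so by Lagrange every subgroup order divides 24. Divisors: 1, 2, 3, 4, 6, 8, 12, 24.
Subgroups by order — order 1: 1; order 2: 3; order 3: 1; order 4: 3; order 6: 3; order 8: 1; order 12: 3; order 24: 1.
Total: 1 + 3 + 1 + 3 + 3 + 1 + 3 + 1 = 16.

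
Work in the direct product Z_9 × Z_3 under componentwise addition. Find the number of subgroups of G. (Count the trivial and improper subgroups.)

|G| = 27, so by Lagrange every subgroup order divides 27. Divisors: 1, 3, 9, 27.
Subgroups by order — order 1: 1; order 3: 4; order 9: 4; order 27: 1.
Total: 1 + 4 + 4 + 1 = 10.

10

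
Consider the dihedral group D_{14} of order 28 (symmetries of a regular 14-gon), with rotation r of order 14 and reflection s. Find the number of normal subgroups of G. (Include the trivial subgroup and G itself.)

7

G has 28 subgroups. Checking conjugation-invariance by order — order 1: 1/1 normal; order 2: 1/15 normal; order 4: 0/7 normal; order 7: 1/1 normal; order 14: 3/3 normal; order 28: 1/1 normal.
Total normal subgroups: 7.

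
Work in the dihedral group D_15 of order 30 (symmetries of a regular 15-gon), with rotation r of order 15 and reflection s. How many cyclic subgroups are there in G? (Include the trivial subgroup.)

19

Each element a generates a cyclic subgroup ⟨a⟩; distinct elements may generate the same one (a cyclic group of order d has φ(d) generators).
Cyclic subgroups by order — order 1: 1; order 2: 15; order 3: 1; order 5: 1; order 15: 1.
Total: 19.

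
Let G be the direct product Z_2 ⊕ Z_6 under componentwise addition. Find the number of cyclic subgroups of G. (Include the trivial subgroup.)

8

A cyclic subgroup of order d is generated by each of its φ(d) elements of order d, so the cyclic subgroups of order d number (#elements of order d)/φ(d).
Cyclic subgroups by order — order 1: 1; order 2: 3; order 3: 1; order 6: 3.
Total: 8.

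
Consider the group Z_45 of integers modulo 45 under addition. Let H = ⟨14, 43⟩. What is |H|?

45

|⟨14⟩| = 45 and |⟨43⟩| = 45, so |H| is a multiple of lcm(45, 45) = 45 and divides |G| = 45.
Closing {14, 43} under the group operation gives all of G, so |H| = 45.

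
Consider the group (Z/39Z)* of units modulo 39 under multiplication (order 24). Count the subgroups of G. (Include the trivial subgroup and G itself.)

16

|G| = 24, so by Lagrange every subgroup order divides 24. Divisors: 1, 2, 3, 4, 6, 8, 12, 24.
Subgroups by order — order 1: 1; order 2: 3; order 3: 1; order 4: 3; order 6: 3; order 8: 1; order 12: 3; order 24: 1.
Total: 1 + 3 + 1 + 3 + 3 + 1 + 3 + 1 = 16.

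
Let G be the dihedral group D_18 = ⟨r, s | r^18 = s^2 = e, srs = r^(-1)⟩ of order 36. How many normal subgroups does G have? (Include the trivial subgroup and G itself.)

9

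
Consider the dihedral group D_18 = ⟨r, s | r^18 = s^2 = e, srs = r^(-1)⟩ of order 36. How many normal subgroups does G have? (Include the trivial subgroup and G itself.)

9

G has 45 subgroups. Checking conjugation-invariance by order — order 1: 1/1 normal; order 2: 1/19 normal; order 3: 1/1 normal; order 4: 0/9 normal; order 6: 1/7 normal; order 9: 1/1 normal; order 12: 0/3 normal; order 18: 3/3 normal; order 36: 1/1 normal.
Total normal subgroups: 9.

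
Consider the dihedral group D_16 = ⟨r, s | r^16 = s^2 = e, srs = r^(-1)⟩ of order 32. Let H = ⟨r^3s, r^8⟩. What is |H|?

4

|⟨r^3s⟩| = 2 and |⟨r^8⟩| = 2, so |H| is a multiple of lcm(2, 2) = 2 and divides |G| = 32.
Closing under the operation: H = {e, r^8, r^3s, r^11s}, so |H| = 4.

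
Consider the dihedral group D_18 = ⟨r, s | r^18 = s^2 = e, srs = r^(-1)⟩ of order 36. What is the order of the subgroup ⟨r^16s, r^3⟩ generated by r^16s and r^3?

12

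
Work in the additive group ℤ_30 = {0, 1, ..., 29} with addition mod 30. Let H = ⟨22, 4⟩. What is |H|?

|⟨22⟩| = 15 and |⟨4⟩| = 15, so |H| is a multiple of lcm(15, 15) = 15 and divides |G| = 30.
Closing under the operation: H = {0, 2, 4, 6, 8, 10, 12, 14, 16, 18, 20, 22, 24, 26, 28}, so |H| = 15.

15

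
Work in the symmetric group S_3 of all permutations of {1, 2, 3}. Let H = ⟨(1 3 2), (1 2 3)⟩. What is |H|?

|⟨(1 3 2)⟩| = 3 and |⟨(1 2 3)⟩| = 3, so |H| is a multiple of lcm(3, 3) = 3 and divides |G| = 6.
Closing under the operation: H = {e, (1 2 3), (1 3 2)}, so |H| = 3.

3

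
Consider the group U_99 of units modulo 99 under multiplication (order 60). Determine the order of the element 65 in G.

Compute successive powers of 65 mod 99: 65, 67, 98, 34, 32, 1; 65^6 ≡ 1 (mod 99).
So |⟨65⟩| = 6.

6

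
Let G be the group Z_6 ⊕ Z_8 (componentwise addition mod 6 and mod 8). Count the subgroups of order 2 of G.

|G| = 48 and 2 | 48, so subgroups of order 2 are possible by Lagrange.
The subgroups of order 2 are: {(0,0), (0,4)}; {(0,0), (3,0)}; {(0,0), (3,4)}.
So G has 3 subgroups of order 2.

3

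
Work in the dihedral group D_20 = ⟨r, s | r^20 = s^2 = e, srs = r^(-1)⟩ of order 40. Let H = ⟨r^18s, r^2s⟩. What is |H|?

|⟨r^18s⟩| = 2 and |⟨r^2s⟩| = 2, so |H| is a multiple of lcm(2, 2) = 2 and divides |G| = 40.
Closing under the operation: H = {e, r^4, r^8, r^12, r^16, r^2s, r^6s, r^10s, r^14s, r^18s}, so |H| = 10.

10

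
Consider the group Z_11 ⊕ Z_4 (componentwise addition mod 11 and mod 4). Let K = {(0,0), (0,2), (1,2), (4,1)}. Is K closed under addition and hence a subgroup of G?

No

(1,2) ∈ K but its inverse (10,2) ∉ K, so K is not a subgroup.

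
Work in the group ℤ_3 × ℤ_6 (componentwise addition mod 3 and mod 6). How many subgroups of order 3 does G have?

|G| = 18 and 3 | 18, so subgroups of order 3 are possible by Lagrange.
The subgroups of order 3 are: {(0,0), (0,2), (0,4)}; {(0,0), (1,0), (2,0)}; {(0,0), (1,2), (2,4)}; {(0,0), (1,4), (2,2)}.
So G has 4 subgroups of order 3.

4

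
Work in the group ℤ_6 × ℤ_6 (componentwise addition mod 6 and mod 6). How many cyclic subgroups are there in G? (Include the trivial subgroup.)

20

Group the elements of G by the cyclic subgroup they generate; each cyclic subgroup of order d accounts for φ(d) elements.
Cyclic subgroups by order — order 1: 1; order 2: 3; order 3: 4; order 6: 12.
Total: 20.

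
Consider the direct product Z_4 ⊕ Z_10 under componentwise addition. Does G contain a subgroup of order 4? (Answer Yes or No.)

4 | 40. A subgroup of order 4 is {(0,0), (0,5), (2,0), (2,5)}.

Yes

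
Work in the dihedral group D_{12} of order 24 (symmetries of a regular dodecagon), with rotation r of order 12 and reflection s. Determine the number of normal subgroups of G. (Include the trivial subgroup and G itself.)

9

G has 34 subgroups. Checking conjugation-invariance by order — order 1: 1/1 normal; order 2: 1/13 normal; order 3: 1/1 normal; order 4: 1/7 normal; order 6: 1/5 normal; order 8: 0/3 normal; order 12: 3/3 normal; order 24: 1/1 normal.
Total normal subgroups: 9.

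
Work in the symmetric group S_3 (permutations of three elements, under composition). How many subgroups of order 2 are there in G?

|G| = 6 and 2 | 6, so subgroups of order 2 are possible by Lagrange.
The subgroups of order 2 are: {e, (1 2)}; {e, (1 3)}; {e, (2 3)}.
So G has 3 subgroups of order 2.

3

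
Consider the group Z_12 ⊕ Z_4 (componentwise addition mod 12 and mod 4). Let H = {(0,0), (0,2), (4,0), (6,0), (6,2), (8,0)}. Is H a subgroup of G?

Closure fails: (0,2) + (4,0) = (4,2) ∉ H. So H is not a subgroup.

No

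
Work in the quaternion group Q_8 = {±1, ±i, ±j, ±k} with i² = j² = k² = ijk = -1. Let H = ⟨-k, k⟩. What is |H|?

|⟨-k⟩| = 4 and |⟨k⟩| = 4, so |H| is a multiple of lcm(4, 4) = 4 and divides |G| = 8.
Closing under the operation: H = {1, -1, k, -k}, so |H| = 4.

4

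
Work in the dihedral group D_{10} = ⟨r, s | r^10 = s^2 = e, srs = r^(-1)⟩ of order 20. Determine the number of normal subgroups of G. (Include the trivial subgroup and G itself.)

7

G has 22 subgroups. Checking conjugation-invariance by order — order 1: 1/1 normal; order 2: 1/11 normal; order 4: 0/5 normal; order 5: 1/1 normal; order 10: 3/3 normal; order 20: 1/1 normal.
Total normal subgroups: 7.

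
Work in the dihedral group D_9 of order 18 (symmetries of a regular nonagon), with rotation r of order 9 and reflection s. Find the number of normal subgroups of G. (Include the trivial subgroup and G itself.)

4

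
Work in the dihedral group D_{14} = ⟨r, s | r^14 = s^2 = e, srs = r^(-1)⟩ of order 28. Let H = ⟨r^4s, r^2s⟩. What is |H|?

14

|⟨r^4s⟩| = 2 and |⟨r^2s⟩| = 2, so |H| is a multiple of lcm(2, 2) = 2 and divides |G| = 28.
Closing under the operation: H = {e, r^2, r^4, r^6, r^8, r^10, r^12, s, r^2s, r^4s, r^6s, r^8s, r^10s, r^12s}, so |H| = 14.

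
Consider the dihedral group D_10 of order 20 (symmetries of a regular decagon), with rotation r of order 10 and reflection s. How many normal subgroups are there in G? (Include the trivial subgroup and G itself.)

7

G has 22 subgroups. Checking conjugation-invariance by order — order 1: 1/1 normal; order 2: 1/11 normal; order 4: 0/5 normal; order 5: 1/1 normal; order 10: 3/3 normal; order 20: 1/1 normal.
Total normal subgroups: 7.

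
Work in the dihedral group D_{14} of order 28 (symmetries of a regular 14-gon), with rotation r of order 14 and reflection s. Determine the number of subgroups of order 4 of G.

|G| = 28 and 4 | 28, so subgroups of order 4 are possible by Lagrange.
The subgroups of order 4 are: {e, r^7, r^3s, r^10s}; {e, r^7, r^4s, r^11s}; {e, r^7, r^5s, r^12s}; {e, r^7, r^6s, r^13s}; … (7 in all).
So G has 7 subgroups of order 4.

7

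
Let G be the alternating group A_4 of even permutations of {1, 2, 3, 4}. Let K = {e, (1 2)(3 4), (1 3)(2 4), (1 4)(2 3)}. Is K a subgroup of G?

|K| = 4 divides |G| = 12, consistent with Lagrange.
K contains the identity, every element's inverse is in K, and K is closed under ∘: it is a subgroup.

Yes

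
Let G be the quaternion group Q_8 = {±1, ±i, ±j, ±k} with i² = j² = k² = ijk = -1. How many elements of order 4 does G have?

6

The elements of order 4 are: i, -i, j, -j, k, -k.
That's 6.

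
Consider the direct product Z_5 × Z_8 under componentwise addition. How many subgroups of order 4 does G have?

1

|G| = 40 and 4 | 40, so subgroups of order 4 are possible by Lagrange.
The subgroups of order 4 are: {(0,0), (0,2), (0,4), (0,6)}.
So G has 1 subgroup of order 4.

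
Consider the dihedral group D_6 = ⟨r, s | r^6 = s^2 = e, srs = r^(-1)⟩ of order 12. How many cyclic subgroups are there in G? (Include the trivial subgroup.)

A cyclic subgroup of order d is generated by each of its φ(d) elements of order d, so the cyclic subgroups of order d number (#elements of order d)/φ(d).
Cyclic subgroups by order — order 1: 1; order 2: 7; order 3: 1; order 6: 1.
Total: 10.

10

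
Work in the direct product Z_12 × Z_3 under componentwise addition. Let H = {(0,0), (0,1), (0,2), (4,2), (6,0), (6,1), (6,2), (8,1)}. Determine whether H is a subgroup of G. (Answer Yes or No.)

No

|H| = 8 does not divide |G| = 36, so by Lagrange H is not a subgroup.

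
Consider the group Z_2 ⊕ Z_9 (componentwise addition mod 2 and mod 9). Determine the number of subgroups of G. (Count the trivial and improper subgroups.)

|G| = 18, so by Lagrange every subgroup order divides 18. Divisors: 1, 2, 3, 6, 9, 18.
Subgroups by order — order 1: 1; order 2: 1; order 3: 1; order 6: 1; order 9: 1; order 18: 1.
Total: 1 + 1 + 1 + 1 + 1 + 1 = 6.

6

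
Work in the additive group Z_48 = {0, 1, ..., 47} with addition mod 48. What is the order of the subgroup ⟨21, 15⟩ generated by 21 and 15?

|⟨21⟩| = 16 and |⟨15⟩| = 16, so |H| is a multiple of lcm(16, 16) = 16 and divides |G| = 48.
Closing under the operation: H = {0, 3, 6, 9, 12, 15, 18, 21, 24, 27, 30, 33, 36, 39, 42, 45}, so |H| = 16.

16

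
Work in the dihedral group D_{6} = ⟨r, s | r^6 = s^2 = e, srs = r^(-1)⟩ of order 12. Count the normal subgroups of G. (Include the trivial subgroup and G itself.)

G has 16 subgroups. Checking conjugation-invariance by order — order 1: 1/1 normal; order 2: 1/7 normal; order 3: 1/1 normal; order 4: 0/3 normal; order 6: 3/3 normal; order 12: 1/1 normal.
Total normal subgroups: 7.

7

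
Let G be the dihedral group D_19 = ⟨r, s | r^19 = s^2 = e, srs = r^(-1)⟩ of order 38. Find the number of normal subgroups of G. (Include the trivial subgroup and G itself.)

3

G has 22 subgroups. Checking conjugation-invariance by order — order 1: 1/1 normal; order 2: 0/19 normal; order 19: 1/1 normal; order 38: 1/1 normal.
Total normal subgroups: 3.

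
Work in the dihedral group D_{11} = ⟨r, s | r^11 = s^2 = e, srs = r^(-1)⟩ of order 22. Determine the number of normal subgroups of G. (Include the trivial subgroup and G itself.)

G has 14 subgroups. Checking conjugation-invariance by order — order 1: 1/1 normal; order 2: 0/11 normal; order 11: 1/1 normal; order 22: 1/1 normal.
Total normal subgroups: 3.

3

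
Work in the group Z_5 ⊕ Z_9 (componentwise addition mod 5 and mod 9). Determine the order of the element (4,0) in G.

5

The order of (4,0) in Z_5 × Z_9 is lcm(ord(4) in Z_5, ord(0) in Z_9).
ord(4) = 5 and ord(0) = 1, so |⟨(4,0)⟩| = lcm(5, 1) = 5.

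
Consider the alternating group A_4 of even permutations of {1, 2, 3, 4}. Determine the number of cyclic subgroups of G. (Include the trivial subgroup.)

Each element a generates a cyclic subgroup ⟨a⟩; distinct elements may generate the same one (a cyclic group of order d has φ(d) generators).
Cyclic subgroups by order — order 1: 1; order 2: 3; order 3: 4.
Total: 8.

8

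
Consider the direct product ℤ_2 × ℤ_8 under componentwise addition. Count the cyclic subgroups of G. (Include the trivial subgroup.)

A cyclic subgroup of order d is generated by each of its φ(d) elements of order d, so the cyclic subgroups of order d number (#elements of order d)/φ(d).
Cyclic subgroups by order — order 1: 1; order 2: 3; order 4: 2; order 8: 2.
Total: 8.

8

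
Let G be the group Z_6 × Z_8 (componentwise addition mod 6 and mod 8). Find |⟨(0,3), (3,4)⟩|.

|⟨(0,3)⟩| = 8 and |⟨(3,4)⟩| = 2, so |H| is a multiple of lcm(8, 2) = 8 and divides |G| = 48.
Closing under the operation: H = {(0,0), (0,1), (0,2), (0,3), (0,4), (0,5), (0,6), (0,7), (3,0), (3,1), (3,2), (3,3), (3,4), (3,5), (3,6), (3,7)}, so |H| = 16.

16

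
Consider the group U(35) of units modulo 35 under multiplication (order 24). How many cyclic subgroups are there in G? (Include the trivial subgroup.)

Group the elements of G by the cyclic subgroup they generate; each cyclic subgroup of order d accounts for φ(d) elements.
Cyclic subgroups by order — order 1: 1; order 2: 3; order 3: 1; order 4: 2; order 6: 3; order 12: 2.
Total: 12.

12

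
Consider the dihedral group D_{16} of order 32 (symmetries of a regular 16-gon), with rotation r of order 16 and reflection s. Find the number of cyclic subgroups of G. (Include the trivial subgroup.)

21

Group the elements of G by the cyclic subgroup they generate; each cyclic subgroup of order d accounts for φ(d) elements.
Cyclic subgroups by order — order 1: 1; order 2: 17; order 4: 1; order 8: 1; order 16: 1.
Total: 21.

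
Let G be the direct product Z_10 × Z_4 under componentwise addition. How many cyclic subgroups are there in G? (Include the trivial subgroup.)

12

Each element a generates a cyclic subgroup ⟨a⟩; distinct elements may generate the same one (a cyclic group of order d has φ(d) generators).
Cyclic subgroups by order — order 1: 1; order 2: 3; order 4: 2; order 5: 1; order 10: 3; order 20: 2.
Total: 12.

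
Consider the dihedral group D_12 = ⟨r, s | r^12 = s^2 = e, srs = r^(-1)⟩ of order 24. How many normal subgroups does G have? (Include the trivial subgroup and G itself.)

G has 34 subgroups. Checking conjugation-invariance by order — order 1: 1/1 normal; order 2: 1/13 normal; order 3: 1/1 normal; order 4: 1/7 normal; order 6: 1/5 normal; order 8: 0/3 normal; order 12: 3/3 normal; order 24: 1/1 normal.
Total normal subgroups: 9.

9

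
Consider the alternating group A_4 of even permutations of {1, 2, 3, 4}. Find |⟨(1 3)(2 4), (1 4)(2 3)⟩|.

4

|⟨(1 3)(2 4)⟩| = 2 and |⟨(1 4)(2 3)⟩| = 2, so |H| is a multiple of lcm(2, 2) = 2 and divides |G| = 12.
Closing under the operation: H = {e, (1 2)(3 4), (1 3)(2 4), (1 4)(2 3)}, so |H| = 4.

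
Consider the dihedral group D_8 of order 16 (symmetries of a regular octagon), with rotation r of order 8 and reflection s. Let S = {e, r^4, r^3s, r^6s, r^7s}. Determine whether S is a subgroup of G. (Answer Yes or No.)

|S| = 5 does not divide |G| = 16, so by Lagrange S is not a subgroup.

No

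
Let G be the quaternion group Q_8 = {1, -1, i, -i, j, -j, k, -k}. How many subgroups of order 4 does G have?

3

|G| = 8 and 4 | 8, so subgroups of order 4 are possible by Lagrange.
The subgroups of order 4 are: {1, -1, i, -i}; {1, -1, j, -j}; {1, -1, k, -k}.
So G has 3 subgroups of order 4.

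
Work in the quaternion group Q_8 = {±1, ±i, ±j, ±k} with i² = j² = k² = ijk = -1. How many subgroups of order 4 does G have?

3

|G| = 8 and 4 | 8, so subgroups of order 4 are possible by Lagrange.
The subgroups of order 4 are: {1, -1, i, -i}; {1, -1, j, -j}; {1, -1, k, -k}.
So G has 3 subgroups of order 4.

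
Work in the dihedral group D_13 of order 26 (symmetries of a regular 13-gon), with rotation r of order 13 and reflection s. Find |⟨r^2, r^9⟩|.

|⟨r^2⟩| = 13 and |⟨r^9⟩| = 13, so |H| is a multiple of lcm(13, 13) = 13 and divides |G| = 26.
Closing under the operation: H = {e, r, r^2, r^3, r^4, r^5, r^6, r^7, r^8, r^9, r^10, r^11, r^12}, so |H| = 13.

13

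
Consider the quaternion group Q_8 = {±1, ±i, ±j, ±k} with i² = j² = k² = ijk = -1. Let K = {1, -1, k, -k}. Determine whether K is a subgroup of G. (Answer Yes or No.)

|K| = 4 divides |G| = 8, consistent with Lagrange.
K contains the identity, every element's inverse is in K, and K is closed under ·: it is a subgroup.
In fact K = ⟨-k⟩.

Yes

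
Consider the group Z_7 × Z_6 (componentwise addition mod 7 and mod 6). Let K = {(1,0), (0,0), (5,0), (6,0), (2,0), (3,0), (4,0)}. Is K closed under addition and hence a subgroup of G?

|K| = 7 divides |G| = 42, consistent with Lagrange.
K contains the identity, every element's inverse is in K, and K is closed under +: it is a subgroup.
In fact K = ⟨(4,0)⟩.

Yes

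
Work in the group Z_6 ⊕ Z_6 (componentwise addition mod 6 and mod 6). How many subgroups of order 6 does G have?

12

|G| = 36 and 6 | 36, so subgroups of order 6 are possible by Lagrange.
The subgroups of order 6 are: {(0,0), (0,1), (0,2), (0,3), (0,4), (0,5)}; {(0,0), (0,2), (0,4), (3,0), (3,2), (3,4)}; {(0,0), (0,2), (0,4), (3,1), (3,3), (3,5)}; {(0,0), (0,3), (2,0), (2,3), (4,0), (4,3)}; … (12 in all).
So G has 12 subgroups of order 6.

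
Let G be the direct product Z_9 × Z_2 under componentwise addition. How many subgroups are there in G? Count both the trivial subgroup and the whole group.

6

|G| = 18, so by Lagrange every subgroup order divides 18. Divisors: 1, 2, 3, 6, 9, 18.
Subgroups by order — order 1: 1; order 2: 1; order 3: 1; order 6: 1; order 9: 1; order 18: 1.
Total: 1 + 1 + 1 + 1 + 1 + 1 = 6.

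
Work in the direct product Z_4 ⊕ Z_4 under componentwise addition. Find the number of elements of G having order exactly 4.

12

An element (a,b) has order lcm(ord(a), ord(b)); count pairs with lcm equal to 4.
Enumerating gives 12 such elements.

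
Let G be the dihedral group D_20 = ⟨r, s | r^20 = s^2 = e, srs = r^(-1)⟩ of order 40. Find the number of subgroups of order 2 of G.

21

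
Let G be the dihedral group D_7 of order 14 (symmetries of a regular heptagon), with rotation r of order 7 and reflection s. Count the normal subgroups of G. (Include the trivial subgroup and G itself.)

3

G has 10 subgroups. Checking conjugation-invariance by order — order 1: 1/1 normal; order 2: 0/7 normal; order 7: 1/1 normal; order 14: 1/1 normal.
Total normal subgroups: 3.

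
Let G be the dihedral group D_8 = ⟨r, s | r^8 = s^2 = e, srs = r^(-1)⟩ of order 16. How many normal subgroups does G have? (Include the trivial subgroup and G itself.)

G has 19 subgroups. Checking conjugation-invariance by order — order 1: 1/1 normal; order 2: 1/9 normal; order 4: 1/5 normal; order 8: 3/3 normal; order 16: 1/1 normal.
Total normal subgroups: 7.

7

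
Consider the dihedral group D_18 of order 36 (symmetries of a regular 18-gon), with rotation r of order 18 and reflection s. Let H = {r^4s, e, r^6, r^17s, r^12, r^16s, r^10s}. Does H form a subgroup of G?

No

|H| = 7 does not divide |G| = 36, so by Lagrange H is not a subgroup.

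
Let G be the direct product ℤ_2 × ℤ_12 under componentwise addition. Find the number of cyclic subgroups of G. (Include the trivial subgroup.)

Group the elements of G by the cyclic subgroup they generate; each cyclic subgroup of order d accounts for φ(d) elements.
Cyclic subgroups by order — order 1: 1; order 2: 3; order 3: 1; order 4: 2; order 6: 3; order 12: 2.
Total: 12.

12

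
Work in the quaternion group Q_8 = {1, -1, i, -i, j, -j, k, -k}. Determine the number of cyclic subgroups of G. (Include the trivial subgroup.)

5

A cyclic subgroup of order d is generated by each of its φ(d) elements of order d, so the cyclic subgroups of order d number (#elements of order d)/φ(d).
Cyclic subgroups by order — order 1: 1; order 2: 1; order 4: 3.
Total: 5.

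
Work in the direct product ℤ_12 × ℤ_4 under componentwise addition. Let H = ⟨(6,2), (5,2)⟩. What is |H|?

|⟨(6,2)⟩| = 2 and |⟨(5,2)⟩| = 12, so |H| is a multiple of lcm(2, 12) = 12 and divides |G| = 48.
Closing under the operation: H = {(0,0), (0,2), (1,0), (1,2), (2,0), (2,2), (3,0), (3,2), (4,0), (4,2), (5,0), (5,2), (6,0), (6,2), (7,0), (7,2), (8,0), (8,2), (9,0), (9,2), (10,0), (10,2), (11,0), (11,2)}, so |H| = 24.

24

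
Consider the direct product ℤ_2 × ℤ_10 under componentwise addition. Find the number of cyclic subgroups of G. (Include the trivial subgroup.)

Group the elements of G by the cyclic subgroup they generate; each cyclic subgroup of order d accounts for φ(d) elements.
Cyclic subgroups by order — order 1: 1; order 2: 3; order 5: 1; order 10: 3.
Total: 8.

8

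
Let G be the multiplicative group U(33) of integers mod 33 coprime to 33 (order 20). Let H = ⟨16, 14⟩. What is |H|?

10

|⟨16⟩| = 5 and |⟨14⟩| = 10, so |H| is a multiple of lcm(5, 10) = 10 and divides |G| = 20.
Closing under the operation: H = {1, 4, 5, 14, 16, 20, 23, 25, 26, 31}, so |H| = 10.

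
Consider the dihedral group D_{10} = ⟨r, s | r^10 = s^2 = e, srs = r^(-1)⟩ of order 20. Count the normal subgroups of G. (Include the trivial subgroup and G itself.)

7

G has 22 subgroups. Checking conjugation-invariance by order — order 1: 1/1 normal; order 2: 1/11 normal; order 4: 0/5 normal; order 5: 1/1 normal; order 10: 3/3 normal; order 20: 1/1 normal.
Total normal subgroups: 7.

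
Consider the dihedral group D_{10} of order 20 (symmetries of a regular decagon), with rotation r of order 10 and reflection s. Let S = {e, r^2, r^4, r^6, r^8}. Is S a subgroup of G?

Yes

|S| = 5 divides |G| = 20, consistent with Lagrange.
S contains the identity, every element's inverse is in S, and S is closed under ·: it is a subgroup.
In fact S = ⟨r^4⟩.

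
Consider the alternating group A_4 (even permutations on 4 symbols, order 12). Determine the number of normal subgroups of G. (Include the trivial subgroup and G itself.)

3

G has 10 subgroups. Checking conjugation-invariance by order — order 1: 1/1 normal; order 2: 0/3 normal; order 3: 0/4 normal; order 4: 1/1 normal; order 12: 1/1 normal.
Total normal subgroups: 3.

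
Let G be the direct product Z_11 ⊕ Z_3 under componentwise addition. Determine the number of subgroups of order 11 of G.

|G| = 33 and 11 | 33, so subgroups of order 11 are possible by Lagrange.
The subgroups of order 11 are: {(0,0), (1,0), (2,0), (3,0), (4,0), (5,0), (6,0), (7,0), (8,0), (9,0), (10,0)}.
So G has 1 subgroup of order 11.

1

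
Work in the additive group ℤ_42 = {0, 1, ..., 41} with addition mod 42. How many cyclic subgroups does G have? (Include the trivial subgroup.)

8

A cyclic subgroup of order d is generated by each of its φ(d) elements of order d, so the cyclic subgroups of order d number (#elements of order d)/φ(d).
Cyclic subgroups by order — order 1: 1; order 2: 1; order 3: 1; order 6: 1; order 7: 1; order 14: 1; order 21: 1; order 42: 1.
Total: 8.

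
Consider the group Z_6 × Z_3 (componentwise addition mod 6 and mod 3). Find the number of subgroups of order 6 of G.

|G| = 18 and 6 | 18, so subgroups of order 6 are possible by Lagrange.
The subgroups of order 6 are: {(0,0), (0,1), (0,2), (3,0), (3,1), (3,2)}; {(0,0), (1,0), (2,0), (3,0), (4,0), (5,0)}; {(0,0), (1,1), (2,2), (3,0), (4,1), (5,2)}; {(0,0), (1,2), (2,1), (3,0), (4,2), (5,1)}.
So G has 4 subgroups of order 6.

4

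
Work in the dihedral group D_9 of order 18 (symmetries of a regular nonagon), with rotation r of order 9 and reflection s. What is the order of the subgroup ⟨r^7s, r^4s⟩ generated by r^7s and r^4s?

|⟨r^7s⟩| = 2 and |⟨r^4s⟩| = 2, so |H| is a multiple of lcm(2, 2) = 2 and divides |G| = 18.
Closing under the operation: H = {e, r^3, r^6, rs, r^4s, r^7s}, so |H| = 6.

6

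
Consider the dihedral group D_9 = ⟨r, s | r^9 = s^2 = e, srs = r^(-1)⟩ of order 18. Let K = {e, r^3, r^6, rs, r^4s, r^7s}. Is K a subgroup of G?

|K| = 6 divides |G| = 18, consistent with Lagrange.
K contains the identity, every element's inverse is in K, and K is closed under ·: it is a subgroup.

Yes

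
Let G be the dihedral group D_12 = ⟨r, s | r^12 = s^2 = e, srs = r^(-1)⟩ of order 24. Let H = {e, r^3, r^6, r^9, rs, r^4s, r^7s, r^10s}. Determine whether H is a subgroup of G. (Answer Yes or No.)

Yes

|H| = 8 divides |G| = 24, consistent with Lagrange.
H contains the identity, every element's inverse is in H, and H is closed under ·: it is a subgroup.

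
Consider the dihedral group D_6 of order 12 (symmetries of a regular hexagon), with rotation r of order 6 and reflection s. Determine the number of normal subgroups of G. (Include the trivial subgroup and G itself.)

7

G has 16 subgroups. Checking conjugation-invariance by order — order 1: 1/1 normal; order 2: 1/7 normal; order 3: 1/1 normal; order 4: 0/3 normal; order 6: 3/3 normal; order 12: 1/1 normal.
Total normal subgroups: 7.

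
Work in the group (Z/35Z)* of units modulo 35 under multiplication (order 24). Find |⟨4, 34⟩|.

|⟨4⟩| = 6 and |⟨34⟩| = 2, so |H| is a multiple of lcm(6, 2) = 6 and divides |G| = 24.
Closing under the operation: H = {1, 4, 6, 9, 11, 16, 19, 24, 26, 29, 31, 34}, so |H| = 12.

12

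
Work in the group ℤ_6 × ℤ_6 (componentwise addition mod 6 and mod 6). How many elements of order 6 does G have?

An element (a,b) has order lcm(ord(a), ord(b)); count pairs with lcm equal to 6.
Enumerating gives 24 such elements.

24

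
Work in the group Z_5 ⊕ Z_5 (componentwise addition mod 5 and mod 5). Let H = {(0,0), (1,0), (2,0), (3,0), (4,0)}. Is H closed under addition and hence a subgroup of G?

Yes

|H| = 5 divides |G| = 25, consistent with Lagrange.
H contains the identity, every element's inverse is in H, and H is closed under +: it is a subgroup.
In fact H = ⟨(4,0)⟩.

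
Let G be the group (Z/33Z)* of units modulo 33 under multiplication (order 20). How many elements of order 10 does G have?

12

Enumerating element orders in G gives 12 elements of order 10.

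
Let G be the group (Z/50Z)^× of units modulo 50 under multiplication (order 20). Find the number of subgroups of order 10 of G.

|G| = 20 and 10 | 20, so subgroups of order 10 are possible by Lagrange.
The subgroups of order 10 are: {1, 9, 11, 19, 21, 29, 31, 39, 41, 49}.
So G has 1 subgroup of order 10.

1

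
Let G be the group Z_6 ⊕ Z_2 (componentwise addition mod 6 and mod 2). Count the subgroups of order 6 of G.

3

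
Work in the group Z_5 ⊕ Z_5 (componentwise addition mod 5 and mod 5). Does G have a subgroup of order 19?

No

19 does not divide |G| = 25, so by Lagrange no subgroup of order 19 exists.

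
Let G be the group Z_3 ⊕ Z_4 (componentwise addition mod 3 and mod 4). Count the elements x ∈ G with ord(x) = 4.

An element (a,b) has order lcm(ord(a), ord(b)); count pairs with lcm equal to 4.
Enumerating gives 2 such elements.

2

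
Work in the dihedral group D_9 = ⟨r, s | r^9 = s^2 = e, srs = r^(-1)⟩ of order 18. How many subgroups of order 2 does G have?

|G| = 18 and 2 | 18, so subgroups of order 2 are possible by Lagrange.
The subgroups of order 2 are: {e, r^2s}; {e, r^3s}; {e, r^4s}; {e, r^5s}; … (9 in all).
So G has 9 subgroups of order 2.

9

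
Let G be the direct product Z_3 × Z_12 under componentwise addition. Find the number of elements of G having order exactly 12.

An element (a,b) has order lcm(ord(a), ord(b)); count pairs with lcm equal to 12.
Enumerating gives 16 such elements.

16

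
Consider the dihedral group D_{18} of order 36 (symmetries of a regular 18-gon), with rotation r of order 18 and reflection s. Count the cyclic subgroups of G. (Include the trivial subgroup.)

24

A cyclic subgroup of order d is generated by each of its φ(d) elements of order d, so the cyclic subgroups of order d number (#elements of order d)/φ(d).
Cyclic subgroups by order — order 1: 1; order 2: 19; order 3: 1; order 6: 1; order 9: 1; order 18: 1.
Total: 24.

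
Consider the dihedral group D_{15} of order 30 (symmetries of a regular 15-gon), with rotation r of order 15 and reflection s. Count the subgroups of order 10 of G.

|G| = 30 and 10 | 30, so subgroups of order 10 are possible by Lagrange.
The subgroups of order 10 are: {e, r^3, r^6, r^9, r^12, rs, r^4s, r^7s, r^10s, r^13s}; {e, r^3, r^6, r^9, r^12, r^2s, r^5s, r^8s, r^11s, r^14s}; {e, r^3, r^6, r^9, r^12, s, r^3s, r^6s, r^9s, r^12s}.
So G has 3 subgroups of order 10.

3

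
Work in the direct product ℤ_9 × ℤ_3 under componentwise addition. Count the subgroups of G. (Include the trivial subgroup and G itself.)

|G| = 27, so by Lagrange every subgroup order divides 27. Divisors: 1, 3, 9, 27.
Subgroups by order — order 1: 1; order 3: 4; order 9: 4; order 27: 1.
Total: 1 + 4 + 4 + 1 = 10.

10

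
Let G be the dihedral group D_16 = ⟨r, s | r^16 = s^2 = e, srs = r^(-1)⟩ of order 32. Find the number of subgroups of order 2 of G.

17

|G| = 32 and 2 | 32, so subgroups of order 2 are possible by Lagrange.
The subgroups of order 2 are: {e, r^10s}; {e, r^11s}; {e, r^12s}; {e, r^13s}; … (17 in all).
So G has 17 subgroups of order 2.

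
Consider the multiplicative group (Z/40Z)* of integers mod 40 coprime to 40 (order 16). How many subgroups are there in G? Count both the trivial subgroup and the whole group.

|G| = 16, so by Lagrange every subgroup order divides 16. Divisors: 1, 2, 4, 8, 16.
Subgroups by order — order 1: 1; order 2: 7; order 4: 11; order 8: 7; order 16: 1.
Total: 1 + 7 + 11 + 7 + 1 = 27.

27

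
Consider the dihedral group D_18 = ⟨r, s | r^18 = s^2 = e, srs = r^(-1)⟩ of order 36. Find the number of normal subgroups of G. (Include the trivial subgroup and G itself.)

9

G has 45 subgroups. Checking conjugation-invariance by order — order 1: 1/1 normal; order 2: 1/19 normal; order 3: 1/1 normal; order 4: 0/9 normal; order 6: 1/7 normal; order 9: 1/1 normal; order 12: 0/3 normal; order 18: 3/3 normal; order 36: 1/1 normal.
Total normal subgroups: 9.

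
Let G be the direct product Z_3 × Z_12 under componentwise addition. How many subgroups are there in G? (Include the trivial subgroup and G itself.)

18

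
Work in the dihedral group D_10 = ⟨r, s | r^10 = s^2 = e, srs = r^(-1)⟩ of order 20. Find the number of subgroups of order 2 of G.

11

|G| = 20 and 2 | 20, so subgroups of order 2 are possible by Lagrange.
The subgroups of order 2 are: {e, r^2s}; {e, r^3s}; {e, r^4s}; {e, r^5}; … (11 in all).
So G has 11 subgroups of order 2.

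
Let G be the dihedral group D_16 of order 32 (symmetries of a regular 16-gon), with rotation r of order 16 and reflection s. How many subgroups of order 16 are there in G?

3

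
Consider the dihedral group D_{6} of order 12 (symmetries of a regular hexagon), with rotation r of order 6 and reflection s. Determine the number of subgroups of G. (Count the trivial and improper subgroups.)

16

|G| = 12, so by Lagrange every subgroup order divides 12. Divisors: 1, 2, 3, 4, 6, 12.
Subgroups by order — order 1: 1; order 2: 7; order 3: 1; order 4: 3; order 6: 3; order 12: 1.
Total: 1 + 7 + 1 + 3 + 3 + 1 = 16.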